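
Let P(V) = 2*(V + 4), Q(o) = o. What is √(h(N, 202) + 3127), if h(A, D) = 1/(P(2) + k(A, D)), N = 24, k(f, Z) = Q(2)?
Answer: √612906/14 ≈ 55.920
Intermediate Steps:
k(f, Z) = 2
P(V) = 8 + 2*V (P(V) = 2*(4 + V) = 8 + 2*V)
h(A, D) = 1/14 (h(A, D) = 1/((8 + 2*2) + 2) = 1/((8 + 4) + 2) = 1/(12 + 2) = 1/14)
√(h(N, 202) + 3127) = √(1/14 + 3127) = √(43779/14) = √612906/14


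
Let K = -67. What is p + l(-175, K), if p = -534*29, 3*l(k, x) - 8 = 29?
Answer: -46421/3 ≈ -15474.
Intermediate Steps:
l(k, x) = 37/3 (l(k, x) = 8/3 + (⅓)*29 = 8/3 + 29/3 = 37/3)
p = -15486
p + l(-175, K) = -15486 + 37/3 = -46421/3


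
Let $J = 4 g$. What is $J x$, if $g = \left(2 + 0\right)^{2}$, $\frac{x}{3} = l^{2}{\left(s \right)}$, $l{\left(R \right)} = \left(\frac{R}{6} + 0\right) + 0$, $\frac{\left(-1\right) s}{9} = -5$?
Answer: $2700$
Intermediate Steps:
$s = 45$ ($s = \left(-9\right) \left(-5\right) = 45$)
$l{\left(R \right)} = \frac{R}{6}$ ($l{\left(R \right)} = \left(R \frac{1}{6} + 0\right) + 0 = \left(\frac{R}{6} + 0\right) + 0 = \frac{R}{6} + 0 = \frac{R}{6}$)
$x = \frac{675}{4}$ ($x = 3 \left(\frac{1}{6} \cdot 45\right)^{2} = 3 \left(\frac{15}{2}\right)^{2} = 3 \cdot \frac{225}{4} = \frac{675}{4} \approx 168.75$)
$g = 4$ ($g = 2^{2} = 4$)
$J = 16$ ($J = 4 \cdot 4 = 16$)
$J x = 16 \cdot \frac{675}{4} = 2700$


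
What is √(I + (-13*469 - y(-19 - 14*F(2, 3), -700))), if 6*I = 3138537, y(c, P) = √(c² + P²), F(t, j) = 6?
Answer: √(2067970 - 4*√500609)/2 ≈ 718.53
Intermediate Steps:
y(c, P) = √(P² + c²)
I = 1046179/2 (I = (⅙)*3138537 = 1046179/2 ≈ 5.2309e+5)
√(I + (-13*469 - y(-19 - 14*F(2, 3), -700))) = √(1046179/2 + (-13*469 - √((-700)² + (-19 - 14*6)²))) = √(1046179/2 + (-6097 - √(490000 + (-19 - 84)²))) = √(1046179/2 + (-6097 - √(490000 + (-103)²))) = √(1046179/2 + (-6097 - √(490000 + 10609))) = √(1046179/2 + (-6097 - √500609)) = √(1033985/2 - √500609)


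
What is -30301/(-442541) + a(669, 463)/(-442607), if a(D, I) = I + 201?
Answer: 1192507953/17806522217 ≈ 0.066970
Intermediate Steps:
a(D, I) = 201 + I
-30301/(-442541) + a(669, 463)/(-442607) = -30301/(-442541) + (201 + 463)/(-442607) = -30301*(-1/442541) + 664*(-1/442607) = 30301/442541 - 664/442607 = 1192507953/17806522217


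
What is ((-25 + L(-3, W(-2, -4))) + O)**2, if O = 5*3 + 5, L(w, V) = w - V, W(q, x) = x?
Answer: 16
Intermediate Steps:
O = 20 (O = 15 + 5 = 20)
((-25 + L(-3, W(-2, -4))) + O)**2 = ((-25 + (-3 - 1*(-4))) + 20)**2 = ((-25 + (-3 + 4)) + 20)**2 = ((-25 + 1) + 20)**2 = (-24 + 20)**2 = (-4)**2 = 16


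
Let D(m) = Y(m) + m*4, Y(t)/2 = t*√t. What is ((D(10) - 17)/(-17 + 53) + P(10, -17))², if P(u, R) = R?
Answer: 350921/1296 - 2945*√10/162 ≈ 213.29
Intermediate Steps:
Y(t) = 2*t^(3/2) (Y(t) = 2*(t*√t) = 2*t^(3/2))
D(m) = 2*m^(3/2) + 4*m (D(m) = 2*m^(3/2) + m*4 = 2*m^(3/2) + 4*m)
((D(10) - 17)/(-17 + 53) + P(10, -17))² = (((2*10^(3/2) + 4*10) - 17)/(-17 + 53) - 17)² = (((2*(10*√10) + 40) - 17)/36 - 17)² = (((20*√10 + 40) - 17)*(1/36) - 17)² = (((40 + 20*√10) - 17)*(1/36) - 17)² = ((23 + 20*√10)*(1/36) - 17)² = ((23/36 + 5*√10/9) - 17)² = (-589/36 + 5*√10/9)²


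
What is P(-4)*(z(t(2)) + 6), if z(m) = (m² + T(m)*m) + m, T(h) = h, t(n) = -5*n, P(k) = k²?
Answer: 3136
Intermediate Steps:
z(m) = m + 2*m² (z(m) = (m² + m*m) + m = (m² + m²) + m = 2*m² + m = m + 2*m²)
P(-4)*(z(t(2)) + 6) = (-4)²*((-5*2)*(1 + 2*(-5*2)) + 6) = 16*(-10*(1 + 2*(-10)) + 6) = 16*(-10*(1 - 20) + 6) = 16*(-10*(-19) + 6) = 16*(190 + 6) = 16*196 = 3136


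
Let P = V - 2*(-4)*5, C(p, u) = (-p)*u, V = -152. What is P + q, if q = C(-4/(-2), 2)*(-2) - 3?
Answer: -107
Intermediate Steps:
C(p, u) = -p*u
q = 5 (q = -1*(-4/(-2))*2*(-2) - 3 = -1*(-4*(-½))*2*(-2) - 3 = -1*2*2*(-2) - 3 = -4*(-2) - 3 = 8 - 3 = 5)
P = -112 (P = -152 - 2*(-4)*5 = -152 + 8*5 = -152 + 40 = -112)
P + q = -112 + 5 = -107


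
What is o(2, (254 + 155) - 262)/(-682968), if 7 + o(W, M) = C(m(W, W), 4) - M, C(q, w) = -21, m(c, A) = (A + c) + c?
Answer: 175/682968 ≈ 0.00025623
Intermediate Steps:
m(c, A) = A + 2*c
o(W, M) = -28 - M (o(W, M) = -7 + (-21 - M) = -28 - M)
o(2, (254 + 155) - 262)/(-682968) = (-28 - ((254 + 155) - 262))/(-682968) = (-28 - (409 - 262))*(-1/682968) = (-28 - 1*147)*(-1/682968) = (-28 - 147)*(-1/682968) = -175*(-1/682968) = 175/682968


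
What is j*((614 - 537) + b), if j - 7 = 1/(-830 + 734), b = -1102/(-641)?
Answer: 33857989/61536 ≈ 550.21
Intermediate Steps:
b = 1102/641 (b = -1102*(-1/641) = 1102/641 ≈ 1.7192)
j = 671/96 (j = 7 + 1/(-830 + 734) = 7 + 1/(-96) = 7 - 1/96 = 671/96 ≈ 6.9896)
j*((614 - 537) + b) = 671*((614 - 537) + 1102/641)/96 = 671*(77 + 1102/641)/96 = (671/96)*(50459/641) = 33857989/61536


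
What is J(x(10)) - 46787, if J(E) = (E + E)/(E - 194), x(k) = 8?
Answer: -4351199/93 ≈ -46787.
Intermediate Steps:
J(E) = 2*E/(-194 + E) (J(E) = (2*E)/(-194 + E) = 2*E/(-194 + E))
J(x(10)) - 46787 = 2*8/(-194 + 8) - 46787 = 2*8/(-186) - 46787 = 2*8*(-1/186) - 46787 = -8/93 - 46787 = -4351199/93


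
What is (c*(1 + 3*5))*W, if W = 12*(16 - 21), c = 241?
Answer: -231360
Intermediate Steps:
W = -60 (W = 12*(-5) = -60)
(c*(1 + 3*5))*W = (241*(1 + 3*5))*(-60) = (241*(1 + 15))*(-60) = (241*16)*(-60) = 3856*(-60) = -231360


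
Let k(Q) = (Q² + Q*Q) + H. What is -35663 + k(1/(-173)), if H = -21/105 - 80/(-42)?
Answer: -112067224834/3142545 ≈ -35661.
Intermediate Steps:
H = 179/105 (H = -21*1/105 - 80*(-1/42) = -⅕ + 40/21 = 179/105 ≈ 1.7048)
k(Q) = 179/105 + 2*Q² (k(Q) = (Q² + Q*Q) + 179/105 = (Q² + Q²) + 179/105 = 2*Q² + 179/105 = 179/105 + 2*Q²)
-35663 + k(1/(-173)) = -35663 + (179/105 + 2*(1/(-173))²) = -35663 + (179/105 + 2*(-1/173)²) = -35663 + (179/105 + 2*(1/29929)) = -35663 + (179/105 + 2/29929) = -35663 + 5357501/3142545 = -112067224834/3142545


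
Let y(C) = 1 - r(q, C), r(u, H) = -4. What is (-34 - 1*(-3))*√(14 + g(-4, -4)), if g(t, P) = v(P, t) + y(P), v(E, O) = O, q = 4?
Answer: -31*√15 ≈ -120.06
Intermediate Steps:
y(C) = 5 (y(C) = 1 - 1*(-4) = 1 + 4 = 5)
g(t, P) = 5 + t (g(t, P) = t + 5 = 5 + t)
(-34 - 1*(-3))*√(14 + g(-4, -4)) = (-34 - 1*(-3))*√(14 + (5 - 4)) = (-34 + 3)*√(14 + 1) = -31*√15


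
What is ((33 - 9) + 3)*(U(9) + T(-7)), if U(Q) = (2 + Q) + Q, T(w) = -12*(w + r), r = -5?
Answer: 4428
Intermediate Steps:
T(w) = 60 - 12*w (T(w) = -12*(w - 5) = -12*(-5 + w) = 60 - 12*w)
U(Q) = 2 + 2*Q
((33 - 9) + 3)*(U(9) + T(-7)) = ((33 - 9) + 3)*((2 + 2*9) + (60 - 12*(-7))) = (24 + 3)*((2 + 18) + (60 + 84)) = 27*(20 + 144) = 27*164 = 4428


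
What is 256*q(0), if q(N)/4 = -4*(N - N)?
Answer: 0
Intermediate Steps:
q(N) = 0 (q(N) = 4*(-4*(N - N)) = 4*(-4*0) = 4*0 = 0)
256*q(0) = 256*0 = 0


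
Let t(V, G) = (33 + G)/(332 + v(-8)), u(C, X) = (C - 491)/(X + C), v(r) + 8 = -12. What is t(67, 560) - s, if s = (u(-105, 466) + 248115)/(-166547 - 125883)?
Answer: 45273435059/16468487880 ≈ 2.7491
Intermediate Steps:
v(r) = -20 (v(r) = -8 - 12 = -20)
u(C, X) = (-491 + C)/(C + X)
t(V, G) = 11/104 + G/312 (t(V, G) = (33 + G)/(332 - 20) = (33 + G)/312 = (33 + G)*(1/312) = 11/104 + G/312)
s = -89568919/105567230 (s = ((-491 - 105)/(-105 + 466) + 248115)/(-166547 - 125883) = (-596/361 + 248115)/(-292430) = ((1/361)*(-596) + 248115)*(-1/292430) = (-596/361 + 248115)*(-1/292430) = (89568919/361)*(-1/292430) = -89568919/105567230 ≈ -0.84845)
t(67, 560) - s = (11/104 + (1/312)*560) - 1*(-89568919/105567230) = (11/104 + 70/39) + 89568919/105567230 = 593/312 + 89568919/105567230 = 45273435059/16468487880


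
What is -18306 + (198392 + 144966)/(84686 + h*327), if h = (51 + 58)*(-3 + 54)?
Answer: -34826437216/1902479 ≈ -18306.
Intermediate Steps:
h = 5559 (h = 109*51 = 5559)
-18306 + (198392 + 144966)/(84686 + h*327) = -18306 + (198392 + 144966)/(84686 + 5559*327) = -18306 + 343358/(84686 + 1817793) = -18306 + 343358/1902479 = -34826437216/1902479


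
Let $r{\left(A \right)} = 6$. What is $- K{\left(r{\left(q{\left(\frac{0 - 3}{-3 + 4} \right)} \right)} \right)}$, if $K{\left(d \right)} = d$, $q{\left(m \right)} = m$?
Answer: $-6$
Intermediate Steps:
$- K{\left(r{\left(q{\left(\frac{0 - 3}{-3 + 4} \right)} \right)} \right)} = \left(-1\right) 6 = -6$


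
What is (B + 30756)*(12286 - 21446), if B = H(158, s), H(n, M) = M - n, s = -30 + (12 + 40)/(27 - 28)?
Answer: -279526560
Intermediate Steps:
s = -82 (s = -30 + 52/(-1) = -30 + 52*(-1) = -30 - 52 = -82)
B = -240 (B = -82 - 1*158 = -82 - 158 = -240)
(B + 30756)*(12286 - 21446) = (-240 + 30756)*(12286 - 21446) = 30516*(-9160) = -279526560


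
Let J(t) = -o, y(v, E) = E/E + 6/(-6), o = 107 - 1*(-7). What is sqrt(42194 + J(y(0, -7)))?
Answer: 4*sqrt(2630) ≈ 205.13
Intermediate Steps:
o = 114 (o = 107 + 7 = 114)
y(v, E) = 0 (y(v, E) = 1 + 6*(-1/6) = 1 - 1 = 0)
J(t) = -114 (J(t) = -1*114 = -114)
sqrt(42194 + J(y(0, -7))) = sqrt(42194 - 114) = sqrt(42080) = 4*sqrt(2630)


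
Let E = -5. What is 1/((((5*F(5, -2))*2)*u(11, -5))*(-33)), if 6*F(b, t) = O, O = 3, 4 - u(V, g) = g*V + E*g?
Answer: -1/5610 ≈ -0.00017825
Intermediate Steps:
u(V, g) = 4 + 5*g - V*g (u(V, g) = 4 - (g*V - 5*g) = 4 - (V*g - 5*g) = 4 - (-5*g + V*g) = 4 + (5*g - V*g) = 4 + 5*g - V*g)
F(b, t) = 1/2 (F(b, t) = (1/6)*3 = 1/2)
1/((((5*F(5, -2))*2)*u(11, -5))*(-33)) = 1/((((5*(1/2))*2)*(4 + 5*(-5) - 1*11*(-5)))*(-33)) = 1/((((5/2)*2)*(4 - 25 + 55))*(-33)) = 1/((5*34)*(-33)) = 1/(170*(-33)) = 1/(-5610) = -1/5610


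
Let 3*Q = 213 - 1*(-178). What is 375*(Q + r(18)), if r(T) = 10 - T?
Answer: 45875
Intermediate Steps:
Q = 391/3 (Q = (213 - 1*(-178))/3 = (213 + 178)/3 = (⅓)*391 = 391/3 ≈ 130.33)
375*(Q + r(18)) = 375*(391/3 + (10 - 1*18)) = 375*(391/3 + (10 - 18)) = 375*(391/3 - 8) = 375*(367/3) = 45875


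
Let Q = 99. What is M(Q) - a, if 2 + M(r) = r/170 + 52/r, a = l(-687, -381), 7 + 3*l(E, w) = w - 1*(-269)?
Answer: 652571/16830 ≈ 38.774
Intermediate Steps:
l(E, w) = 262/3 + w/3 (l(E, w) = -7/3 + (w - 1*(-269))/3 = -7/3 + (w + 269)/3 = -7/3 + (269 + w)/3 = -7/3 + (269/3 + w/3) = 262/3 + w/3)
a = -119/3 (a = 262/3 + (⅓)*(-381) = 262/3 - 127 = -119/3 ≈ -39.667)
M(r) = -2 + 52/r + r/170 (M(r) = -2 + (r/170 + 52/r) = -2 + (52/r + r/170) = -2 + 52/r + r/170)
M(Q) - a = (-2 + 52/99 + (1/170)*99) - 1*(-119/3) = (-2 + 52*(1/99) + 99/170) + 119/3 = (-2 + 52/99 + 99/170) + 119/3 = -15019/16830 + 119/3 = 652571/16830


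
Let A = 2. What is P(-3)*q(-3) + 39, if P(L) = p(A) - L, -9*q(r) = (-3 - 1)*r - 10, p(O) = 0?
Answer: 115/3 ≈ 38.333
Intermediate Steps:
q(r) = 10/9 + 4*r/9 (q(r) = -((-3 - 1)*r - 10)/9 = -(-4*r - 10)/9 = -(-10 - 4*r)/9 = 10/9 + 4*r/9)
P(L) = -L (P(L) = 0 - L = -L)
P(-3)*q(-3) + 39 = (-1*(-3))*(10/9 + (4/9)*(-3)) + 39 = 3*(10/9 - 4/3) + 39 = 3*(-2/9) + 39 = -2/3 + 39 = 115/3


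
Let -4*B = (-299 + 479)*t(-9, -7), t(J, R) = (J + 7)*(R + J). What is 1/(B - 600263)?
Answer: -1/601703 ≈ -1.6619e-6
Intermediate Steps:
t(J, R) = (7 + J)*(J + R)
B = -1440 (B = -(-299 + 479)*((-9)**2 + 7*(-9) + 7*(-7) - 9*(-7))/4 = -45*(81 - 63 - 49 + 63) = -45*32 = -1/4*5760 = -1440)
1/(B - 600263) = 1/(-1440 - 600263) = 1/(-601703) = -1/601703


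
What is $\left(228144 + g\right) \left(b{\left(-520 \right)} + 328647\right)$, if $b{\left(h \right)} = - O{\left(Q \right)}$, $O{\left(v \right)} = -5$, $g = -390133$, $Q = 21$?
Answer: $-53238008828$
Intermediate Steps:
$b{\left(h \right)} = 5$ ($b{\left(h \right)} = \left(-1\right) \left(-5\right) = 5$)
$\left(228144 + g\right) \left(b{\left(-520 \right)} + 328647\right) = \left(228144 - 390133\right) \left(5 + 328647\right) = \left(-161989\right) 328652 = -53238008828$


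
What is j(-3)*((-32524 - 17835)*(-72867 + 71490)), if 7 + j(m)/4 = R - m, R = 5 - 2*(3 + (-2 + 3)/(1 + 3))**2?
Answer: -11164439223/2 ≈ -5.5822e+9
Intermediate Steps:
R = -129/8 (R = 5 - 2*(3 + 1/4)**2 = 5 - 2*(13/4)**2 = 5 - 2*169/16 = 5 - 169/8 = -129/8 ≈ -16.125)
j(m) = -185/2 - 4*m (j(m) = -28 + 4*(-129/8 - m) = -28 + (-129/2 - 4*m) = -185/2 - 4*m)
j(-3)*((-32524 - 17835)*(-72867 + 71490)) = (-185/2 - 4*(-3))*((-32524 - 17835)*(-72867 + 71490)) = (-185/2 + 12)*(-50359*(-1377)) = -161/2*69344343 = -11164439223/2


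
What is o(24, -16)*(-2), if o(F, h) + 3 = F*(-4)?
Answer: 198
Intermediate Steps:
o(F, h) = -3 - 4*F (o(F, h) = -3 + F*(-4) = -3 - 4*F)
o(24, -16)*(-2) = (-3 - 4*24)*(-2) = (-3 - 96)*(-2) = -99*(-2) = 198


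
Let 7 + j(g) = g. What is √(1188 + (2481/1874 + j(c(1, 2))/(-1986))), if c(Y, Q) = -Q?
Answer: 3*√12711431551901/310147 ≈ 34.487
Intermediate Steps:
j(g) = -7 + g
√(1188 + (2481/1874 + j(c(1, 2))/(-1986))) = √(1188 + (2481/1874 + (-7 - 1*2)/(-1986))) = √(1188 + (2481*(1/1874) + (-7 - 2)*(-1/1986))) = √(1188 + (2481/1874 - 9*(-1/1986))) = √(1188 + (2481/1874 + 3/662)) = √(1188 + 412011/310147) = √(368866647/310147) = 3*√12711431551901/310147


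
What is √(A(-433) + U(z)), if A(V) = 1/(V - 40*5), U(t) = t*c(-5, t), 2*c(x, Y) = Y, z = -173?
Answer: √23984439630/1266 ≈ 122.33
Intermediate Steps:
c(x, Y) = Y/2
U(t) = t²/2 (U(t) = t*(t/2) = t²/2)
A(V) = 1/(-200 + V) (A(V) = 1/(V - 200) = 1/(-200 + V))
√(A(-433) + U(z)) = √(1/(-200 - 433) + (½)*(-173)²) = √(1/(-633) + (½)*29929) = √(-1/633 + 29929/2) = √(18945055/1266) = √23984439630/1266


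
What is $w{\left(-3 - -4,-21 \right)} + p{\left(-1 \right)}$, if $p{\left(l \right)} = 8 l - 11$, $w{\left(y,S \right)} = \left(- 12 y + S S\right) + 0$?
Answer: $410$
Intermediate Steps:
$w{\left(y,S \right)} = S^{2} - 12 y$ ($w{\left(y,S \right)} = \left(- 12 y + S^{2}\right) + 0 = \left(S^{2} - 12 y\right) + 0 = S^{2} - 12 y$)
$p{\left(l \right)} = -11 + 8 l$
$w{\left(-3 - -4,-21 \right)} + p{\left(-1 \right)} = \left(\left(-21\right)^{2} - 12 \left(-3 - -4\right)\right) + \left(-11 + 8 \left(-1\right)\right) = \left(441 - 12 \left(-3 + 4\right)\right) - 19 = \left(441 - 12\right) - 19 = 429 - 19 = 410$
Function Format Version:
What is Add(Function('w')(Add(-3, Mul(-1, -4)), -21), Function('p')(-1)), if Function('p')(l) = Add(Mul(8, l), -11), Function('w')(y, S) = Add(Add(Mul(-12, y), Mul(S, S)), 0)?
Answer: 410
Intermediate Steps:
Function('w')(y, S) = Add(Pow(S, 2), Mul(-12, y)) (Function('w')(y, S) = Add(Add(Mul(-12, y), Pow(S, 2)), 0) = Add(Add(Pow(S, 2), Mul(-12, y)), 0) = Add(Pow(S, 2), Mul(-12, y)))
Function('p')(l) = Add(-11, Mul(8, l))
Add(Function('w')(Add(-3, Mul(-1, -4)), -21), Function('p')(-1)) = Add(Add(Pow(-21, 2), Mul(-12, Add(-3, Mul(-1, -4)))), Add(-11, Mul(8, -1))) = Add(Add(441, Mul(-12, Add(-3, 4))), Add(-11, -8)) = Add(Add(441, Mul(-12, 1)), -19) = Add(Add(441, -12), -19) = Add(429, -19) = 410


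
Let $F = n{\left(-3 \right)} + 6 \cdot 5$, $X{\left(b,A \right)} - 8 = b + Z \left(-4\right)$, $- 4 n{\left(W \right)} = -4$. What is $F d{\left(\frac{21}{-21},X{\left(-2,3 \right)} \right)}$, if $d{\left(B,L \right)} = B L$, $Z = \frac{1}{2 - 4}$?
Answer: $-248$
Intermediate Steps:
$n{\left(W \right)} = 1$ ($n{\left(W \right)} = \left(- \frac{1}{4}\right) \left(-4\right) = 1$)
$Z = - \frac{1}{2}$ ($Z = \frac{1}{-2} = - \frac{1}{2} \approx -0.5$)
$X{\left(b,A \right)} = 10 + b$ ($X{\left(b,A \right)} = 8 + \left(b - -2\right) = 8 + \left(b + 2\right) = 8 + \left(2 + b\right) = 10 + b$)
$F = 31$ ($F = 1 + 6 \cdot 5 = 1 + 30 = 31$)
$F d{\left(\frac{21}{-21},X{\left(-2,3 \right)} \right)} = 31 \frac{21}{-21} \left(10 - 2\right) = 31 \cdot 21 \left(- \frac{1}{21}\right) 8 = 31 \left(\left(-1\right) 8\right) = 31 \left(-8\right) = -248$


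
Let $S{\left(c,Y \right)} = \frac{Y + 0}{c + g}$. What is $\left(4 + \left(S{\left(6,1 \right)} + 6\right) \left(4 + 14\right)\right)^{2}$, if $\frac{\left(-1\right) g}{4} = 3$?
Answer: $11881$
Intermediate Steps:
$g = -12$ ($g = \left(-4\right) 3 = -12$)
$S{\left(c,Y \right)} = \frac{Y}{-12 + c}$ ($S{\left(c,Y \right)} = \frac{Y + 0}{c - 12} = \frac{Y}{-12 + c}$)
$\left(4 + \left(S{\left(6,1 \right)} + 6\right) \left(4 + 14\right)\right)^{2} = \left(4 + \left(1 \frac{1}{-12 + 6} + 6\right) \left(4 + 14\right)\right)^{2} = \left(4 + \left(1 \frac{1}{-6} + 6\right) 18\right)^{2} = \left(4 + \left(1 \left(- \frac{1}{6}\right) + 6\right) 18\right)^{2} = \left(4 + \left(- \frac{1}{6} + 6\right) 18\right)^{2} = \left(4 + \frac{35}{6} \cdot 18\right)^{2} = \left(4 + 105\right)^{2} = 109^{2} = 11881$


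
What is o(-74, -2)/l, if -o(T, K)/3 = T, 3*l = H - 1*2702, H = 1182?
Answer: -333/760 ≈ -0.43816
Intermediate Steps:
l = -1520/3 (l = (1182 - 1*2702)/3 = (1182 - 2702)/3 = (⅓)*(-1520) = -1520/3 ≈ -506.67)
o(T, K) = -3*T
o(-74, -2)/l = (-3*(-74))/(-1520/3) = 222*(-3/1520) = -333/760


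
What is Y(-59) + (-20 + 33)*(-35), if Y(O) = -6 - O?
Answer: -402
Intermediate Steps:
Y(-59) + (-20 + 33)*(-35) = (-6 - 1*(-59)) + (-20 + 33)*(-35) = (-6 + 59) + 13*(-35) = 53 - 455 = -402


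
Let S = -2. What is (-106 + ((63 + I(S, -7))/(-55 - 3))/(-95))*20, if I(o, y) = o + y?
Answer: -1168012/551 ≈ -2119.8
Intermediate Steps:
(-106 + ((63 + I(S, -7))/(-55 - 3))/(-95))*20 = (-106 + ((63 + (-2 - 7))/(-55 - 3))/(-95))*20 = (-106 + ((63 - 9)/(-58))*(-1/95))*20 = (-106 + (54*(-1/58))*(-1/95))*20 = (-106 - 27/29*(-1/95))*20 = (-106 + 27/2755)*20 = -292003/2755*20 = -1168012/551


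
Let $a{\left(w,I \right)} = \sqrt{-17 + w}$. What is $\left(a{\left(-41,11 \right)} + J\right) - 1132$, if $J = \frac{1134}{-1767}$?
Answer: $- \frac{667126}{589} + i \sqrt{58} \approx -1132.6 + 7.6158 i$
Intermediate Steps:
$J = - \frac{378}{589}$ ($J = 1134 \left(- \frac{1}{1767}\right) = - \frac{378}{589} \approx -0.64177$)
$\left(a{\left(-41,11 \right)} + J\right) - 1132 = \left(\sqrt{-17 - 41} - \frac{378}{589}\right) - 1132 = \left(\sqrt{-58} - \frac{378}{589}\right) - 1132 = \left(i \sqrt{58} - \frac{378}{589}\right) - 1132 = \left(- \frac{378}{589} + i \sqrt{58}\right) - 1132 = - \frac{667126}{589} + i \sqrt{58}$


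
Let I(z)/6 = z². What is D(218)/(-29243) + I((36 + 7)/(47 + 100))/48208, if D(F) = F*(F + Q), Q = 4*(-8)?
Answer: -7039934779069/5077202178216 ≈ -1.3866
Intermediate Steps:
Q = -32
I(z) = 6*z²
D(F) = F*(-32 + F) (D(F) = F*(F - 32) = F*(-32 + F))
D(218)/(-29243) + I((36 + 7)/(47 + 100))/48208 = (218*(-32 + 218))/(-29243) + (6*((36 + 7)/(47 + 100))²)/48208 = (218*186)*(-1/29243) + (6*(43/147)²)*(1/48208) = 40548*(-1/29243) + (6*(43*(1/147))²)*(1/48208) = -40548/29243 + (6*(43/147)²)*(1/48208) = -40548/29243 + (6*(1849/21609))*(1/48208) = -40548/29243 + (3698/7203)*(1/48208) = -40548/29243 + 1849/173621112 = -7039934779069/5077202178216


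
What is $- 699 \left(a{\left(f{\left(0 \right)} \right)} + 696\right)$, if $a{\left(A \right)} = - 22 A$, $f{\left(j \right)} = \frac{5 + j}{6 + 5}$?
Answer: $-479514$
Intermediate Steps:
$f{\left(j \right)} = \frac{5}{11} + \frac{j}{11}$ ($f{\left(j \right)} = \frac{5 + j}{11} = \left(5 + j\right) \frac{1}{11} = \frac{5}{11} + \frac{j}{11}$)
$- 699 \left(a{\left(f{\left(0 \right)} \right)} + 696\right) = - 699 \left(- 22 \left(\frac{5}{11} + \frac{1}{11} \cdot 0\right) + 696\right) = - 699 \left(- 22 \left(\frac{5}{11} + 0\right) + 696\right) = - 699 \left(\left(-22\right) \frac{5}{11} + 696\right) = - 699 \left(-10 + 696\right) = \left(-699\right) 686 = -479514$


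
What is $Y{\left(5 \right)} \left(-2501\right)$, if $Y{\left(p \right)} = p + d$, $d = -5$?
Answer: $0$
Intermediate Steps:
$Y{\left(p \right)} = -5 + p$ ($Y{\left(p \right)} = p - 5 = -5 + p$)
$Y{\left(5 \right)} \left(-2501\right) = \left(-5 + 5\right) \left(-2501\right) = 0 \left(-2501\right) = 0$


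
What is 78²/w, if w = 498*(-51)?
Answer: -338/1411 ≈ -0.23955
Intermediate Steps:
w = -25398
78²/w = 78²/(-25398) = 6084*(-1/25398) = -338/1411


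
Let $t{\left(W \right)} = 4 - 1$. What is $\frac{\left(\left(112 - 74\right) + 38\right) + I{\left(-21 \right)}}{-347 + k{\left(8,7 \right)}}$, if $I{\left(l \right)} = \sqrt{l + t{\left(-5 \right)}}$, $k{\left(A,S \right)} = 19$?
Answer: $- \frac{19}{82} - \frac{3 i \sqrt{2}}{328} \approx -0.23171 - 0.012935 i$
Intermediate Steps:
$t{\left(W \right)} = 3$ ($t{\left(W \right)} = 4 - 1 = 3$)
$I{\left(l \right)} = \sqrt{3 + l}$ ($I{\left(l \right)} = \sqrt{l + 3} = \sqrt{3 + l}$)
$\frac{\left(\left(112 - 74\right) + 38\right) + I{\left(-21 \right)}}{-347 + k{\left(8,7 \right)}} = \frac{\left(\left(112 - 74\right) + 38\right) + \sqrt{3 - 21}}{-347 + 19} = \frac{\left(38 + 38\right) + \sqrt{-18}}{-328} = \left(76 + 3 i \sqrt{2}\right) \left(- \frac{1}{328}\right) = - \frac{19}{82} - \frac{3 i \sqrt{2}}{328}$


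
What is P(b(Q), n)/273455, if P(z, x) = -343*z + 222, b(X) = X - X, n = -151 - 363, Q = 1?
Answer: 222/273455 ≈ 0.00081183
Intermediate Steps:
n = -514
b(X) = 0
P(z, x) = 222 - 343*z
P(b(Q), n)/273455 = (222 - 343*0)/273455 = (222 + 0)*(1/273455) = 222*(1/273455) = 222/273455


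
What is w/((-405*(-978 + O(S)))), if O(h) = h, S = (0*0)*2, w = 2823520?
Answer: 282352/39609 ≈ 7.1285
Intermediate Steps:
S = 0 (S = 0*2 = 0)
w/((-405*(-978 + O(S)))) = 2823520/((-405*(-978 + 0))) = 2823520/((-405*(-978))) = 2823520/396090 = 2823520*(1/396090) = 282352/39609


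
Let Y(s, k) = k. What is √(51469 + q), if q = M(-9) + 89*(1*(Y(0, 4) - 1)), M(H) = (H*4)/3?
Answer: 2*√12931 ≈ 227.43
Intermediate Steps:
M(H) = 4*H/3 (M(H) = (4*H)*(⅓) = 4*H/3)
q = 255 (q = (4/3)*(-9) + 89*(1*(4 - 1)) = -12 + 89*(1*3) = -12 + 89*3 = -12 + 267 = 255)
√(51469 + q) = √(51469 + 255) = √51724 = 2*√12931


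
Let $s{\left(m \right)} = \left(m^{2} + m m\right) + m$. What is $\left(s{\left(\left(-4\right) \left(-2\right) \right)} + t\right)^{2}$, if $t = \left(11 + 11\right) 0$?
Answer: $18496$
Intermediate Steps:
$t = 0$ ($t = 22 \cdot 0 = 0$)
$s{\left(m \right)} = m + 2 m^{2}$ ($s{\left(m \right)} = \left(m^{2} + m^{2}\right) + m = 2 m^{2} + m = m + 2 m^{2}$)
$\left(s{\left(\left(-4\right) \left(-2\right) \right)} + t\right)^{2} = \left(\left(-4\right) \left(-2\right) \left(1 + 2 \left(\left(-4\right) \left(-2\right)\right)\right) + 0\right)^{2} = \left(8 \left(1 + 2 \cdot 8\right) + 0\right)^{2} = \left(8 \left(1 + 16\right) + 0\right)^{2} = \left(8 \cdot 17 + 0\right)^{2} = \left(136 + 0\right)^{2} = 136^{2} = 18496$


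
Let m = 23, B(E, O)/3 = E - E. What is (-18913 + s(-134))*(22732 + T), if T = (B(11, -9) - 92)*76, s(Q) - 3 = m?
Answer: -297281380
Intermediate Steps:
B(E, O) = 0 (B(E, O) = 3*(E - E) = 3*0 = 0)
s(Q) = 26 (s(Q) = 3 + 23 = 26)
T = -6992 (T = (0 - 92)*76 = -92*76 = -6992)
(-18913 + s(-134))*(22732 + T) = (-18913 + 26)*(22732 - 6992) = -18887*15740 = -297281380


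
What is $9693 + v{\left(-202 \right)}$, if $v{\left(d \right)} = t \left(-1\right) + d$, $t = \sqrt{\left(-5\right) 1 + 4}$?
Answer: $9491 - i \approx 9491.0 - 1.0 i$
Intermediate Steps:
$t = i$ ($t = \sqrt{-5 + 4} = \sqrt{-1} = i \approx 1.0 i$)
$v{\left(d \right)} = d - i$ ($v{\left(d \right)} = i \left(-1\right) + d = - i + d = d - i$)
$9693 + v{\left(-202 \right)} = 9693 - \left(202 + i\right) = 9491 - i$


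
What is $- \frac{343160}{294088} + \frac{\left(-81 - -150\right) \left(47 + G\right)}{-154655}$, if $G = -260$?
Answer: $- \frac{6093649808}{5685272455} \approx -1.0718$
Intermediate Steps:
$- \frac{343160}{294088} + \frac{\left(-81 - -150\right) \left(47 + G\right)}{-154655} = - \frac{343160}{294088} + \frac{\left(-81 - -150\right) \left(47 - 260\right)}{-154655} = \left(-343160\right) \frac{1}{294088} + \left(-81 + 150\right) \left(-213\right) \left(- \frac{1}{154655}\right) = - \frac{42895}{36761} + 69 \left(-213\right) \left(- \frac{1}{154655}\right) = - \frac{42895}{36761} - - \frac{14697}{154655} = - \frac{42895}{36761} + \frac{14697}{154655} = - \frac{6093649808}{5685272455}$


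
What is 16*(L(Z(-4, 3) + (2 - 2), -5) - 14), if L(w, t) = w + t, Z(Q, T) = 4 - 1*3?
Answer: -288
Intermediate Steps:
Z(Q, T) = 1 (Z(Q, T) = 4 - 3 = 1)
L(w, t) = t + w
16*(L(Z(-4, 3) + (2 - 2), -5) - 14) = 16*((-5 + (1 + (2 - 2))) - 14) = 16*((-5 + (1 + 0)) - 14) = 16*((-5 + 1) - 14) = 16*(-4 - 14) = 16*(-18) = -288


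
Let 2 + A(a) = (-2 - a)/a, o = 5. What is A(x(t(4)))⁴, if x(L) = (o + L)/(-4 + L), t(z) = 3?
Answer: 14641/256 ≈ 57.191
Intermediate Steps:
x(L) = (5 + L)/(-4 + L)
A(a) = -2 + (-2 - a)/a
A(x(t(4)))⁴ = (-3 - 2*(-4 + 3)/(5 + 3))⁴ = (-3 - 2/(8/(-1)))⁴ = (-3 - 2/((-1*8)))⁴ = (-3 - 2/(-8))⁴ = (-3 - 2*(-⅛))⁴ = (-3 + ¼)⁴ = (-11/4)⁴ = 14641/256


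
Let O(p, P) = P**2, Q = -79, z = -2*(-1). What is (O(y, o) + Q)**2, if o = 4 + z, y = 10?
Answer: 1849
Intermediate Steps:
z = 2
o = 6 (o = 4 + 2 = 6)
(O(y, o) + Q)**2 = (6**2 - 79)**2 = (36 - 79)**2 = (-43)**2 = 1849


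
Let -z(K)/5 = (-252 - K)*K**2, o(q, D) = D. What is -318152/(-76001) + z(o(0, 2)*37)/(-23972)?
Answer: -167687266534/455473993 ≈ -368.16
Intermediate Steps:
z(K) = -5*K**2*(-252 - K) (z(K) = -5*(-252 - K)*K**2 = -5*K**2*(-252 - K))
-318152/(-76001) + z(o(0, 2)*37)/(-23972) = -318152/(-76001) + (5*(2*37)**2*(252 + 2*37))/(-23972) = -318152*(-1/76001) + (5*74**2*(252 + 74))*(-1/23972) = 318152/76001 + (5*5476*326)*(-1/23972) = 318152/76001 + 8925880*(-1/23972) = 318152/76001 - 2231470/5993 = -167687266534/455473993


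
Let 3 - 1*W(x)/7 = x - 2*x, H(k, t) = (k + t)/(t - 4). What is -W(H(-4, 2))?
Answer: -28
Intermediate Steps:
H(k, t) = (k + t)/(-4 + t)
W(x) = 21 + 7*x (W(x) = 21 - 7*(x - 2*x) = 21 - (-7)*x = 21 + 7*x)
-W(H(-4, 2)) = -(21 + 7*((-4 + 2)/(-4 + 2))) = -(21 + 7*(-2/(-2))) = -(21 + 7*(-½*(-2))) = -(21 + 7*1) = -(21 + 7) = -1*28 = -28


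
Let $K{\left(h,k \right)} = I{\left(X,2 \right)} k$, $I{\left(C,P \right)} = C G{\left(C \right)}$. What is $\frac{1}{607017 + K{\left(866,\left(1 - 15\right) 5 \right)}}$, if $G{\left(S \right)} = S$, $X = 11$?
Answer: $\frac{1}{598547} \approx 1.6707 \cdot 10^{-6}$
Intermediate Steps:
$I{\left(C,P \right)} = C^{2}$ ($I{\left(C,P \right)} = C C = C^{2}$)
$K{\left(h,k \right)} = 121 k$ ($K{\left(h,k \right)} = 11^{2} k = 121 k$)
$\frac{1}{607017 + K{\left(866,\left(1 - 15\right) 5 \right)}} = \frac{1}{607017 + 121 \left(1 - 15\right) 5} = \frac{1}{607017 + 121 \left(\left(-14\right) 5\right)} = \frac{1}{607017 + 121 \left(-70\right)} = \frac{1}{607017 - 8470} = \frac{1}{598547}$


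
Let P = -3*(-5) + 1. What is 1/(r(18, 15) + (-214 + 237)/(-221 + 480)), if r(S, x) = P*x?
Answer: 259/62183 ≈ 0.0041651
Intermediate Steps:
P = 16 (P = 15 + 1 = 16)
r(S, x) = 16*x
1/(r(18, 15) + (-214 + 237)/(-221 + 480)) = 1/(16*15 + (-214 + 237)/(-221 + 480)) = 1/(240 + 23/259) = 1/(62183/259) = 259/62183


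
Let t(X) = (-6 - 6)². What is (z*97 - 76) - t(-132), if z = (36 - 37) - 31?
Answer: -3324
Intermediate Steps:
t(X) = 144 (t(X) = (-12)² = 144)
z = -32 (z = -1 - 31 = -32)
(z*97 - 76) - t(-132) = (-32*97 - 76) - 1*144 = (-3104 - 76) - 144 = -3180 - 144 = -3324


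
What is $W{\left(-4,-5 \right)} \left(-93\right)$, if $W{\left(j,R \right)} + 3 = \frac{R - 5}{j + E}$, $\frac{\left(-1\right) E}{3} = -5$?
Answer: $\frac{3999}{11} \approx 363.55$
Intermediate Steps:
$E = 15$ ($E = \left(-3\right) \left(-5\right) = 15$)
$W{\left(j,R \right)} = -3 + \frac{-5 + R}{15 + j}$ ($W{\left(j,R \right)} = -3 + \frac{R - 5}{j + 15} = -3 + \frac{-5 + R}{15 + j}$)
$W{\left(-4,-5 \right)} \left(-93\right) = \frac{-50 - 5 - -12}{15 - 4} \left(-93\right) = \frac{-50 - 5 + 12}{11} \left(-93\right) = \frac{1}{11} \left(-43\right) \left(-93\right) = \left(- \frac{43}{11}\right) \left(-93\right) = \frac{3999}{11}$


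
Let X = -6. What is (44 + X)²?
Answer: 1444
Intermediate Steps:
(44 + X)² = (44 - 6)² = 38² = 1444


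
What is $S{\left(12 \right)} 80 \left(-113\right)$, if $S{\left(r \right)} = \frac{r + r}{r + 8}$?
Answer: $-10848$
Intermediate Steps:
$S{\left(r \right)} = \frac{2 r}{8 + r}$
$S{\left(12 \right)} 80 \left(-113\right) = 2 \cdot 12 \frac{1}{8 + 12} \cdot 80 \left(-113\right) = 2 \cdot 12 \cdot \frac{1}{20} \cdot 80 \left(-113\right) = \frac{6}{5} \cdot 80 \left(-113\right) = 96 \left(-113\right) = -10848$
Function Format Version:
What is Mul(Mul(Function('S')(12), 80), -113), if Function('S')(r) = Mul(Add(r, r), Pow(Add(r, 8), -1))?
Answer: -10848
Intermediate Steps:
Function('S')(r) = Mul(2, r, Pow(Add(8, r), -1)) (Function('S')(r) = Mul(Mul(2, r), Pow(Add(8, r), -1)) = Mul(2, r, Pow(Add(8, r), -1)))
Mul(Mul(Function('S')(12), 80), -113) = Mul(Mul(Mul(2, 12, Pow(Add(8, 12), -1)), 80), -113) = Mul(Mul(Mul(2, 12, Pow(20, -1)), 80), -113) = Mul(Mul(Mul(2, 12, Rational(1, 20)), 80), -113) = Mul(Mul(Rational(6, 5), 80), -113) = Mul(96, -113) = -10848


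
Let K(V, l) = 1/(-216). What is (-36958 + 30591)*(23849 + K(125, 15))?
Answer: -32798855561/216 ≈ -1.5185e+8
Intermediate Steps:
K(V, l) = -1/216
(-36958 + 30591)*(23849 + K(125, 15)) = (-36958 + 30591)*(23849 - 1/216) = -6367*5151383/216 = -32798855561/216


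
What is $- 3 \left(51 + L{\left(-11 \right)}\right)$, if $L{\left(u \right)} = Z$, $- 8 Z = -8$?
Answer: $-156$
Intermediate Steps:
$Z = 1$ ($Z = \left(- \frac{1}{8}\right) \left(-8\right) = 1$)
$L{\left(u \right)} = 1$
$- 3 \left(51 + L{\left(-11 \right)}\right) = - 3 \left(51 + 1\right) = \left(-3\right) 52 = -156$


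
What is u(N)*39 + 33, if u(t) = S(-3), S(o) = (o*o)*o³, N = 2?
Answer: -9444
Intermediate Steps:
S(o) = o⁵ (S(o) = o²*o³ = o⁵)
u(t) = -243 (u(t) = (-3)⁵ = -243)
u(N)*39 + 33 = -243*39 + 33 = -9477 + 33 = -9444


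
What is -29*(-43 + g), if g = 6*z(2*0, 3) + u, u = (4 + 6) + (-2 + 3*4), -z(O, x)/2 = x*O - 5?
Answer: -1073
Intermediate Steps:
z(O, x) = 10 - 2*O*x (z(O, x) = -2*(x*O - 5) = -2*(O*x - 5) = -2*(-5 + O*x) = 10 - 2*O*x)
u = 20 (u = 10 + (-2 + 12) = 10 + 10 = 20)
g = 80 (g = 6*(10 - 2*2*0*3) + 20 = 6*(10 - 2*0*3) + 20 = 6*(10 + 0) + 20 = 6*10 + 20 = 60 + 20 = 80)
-29*(-43 + g) = -29*(-43 + 80) = -29*37 = -1073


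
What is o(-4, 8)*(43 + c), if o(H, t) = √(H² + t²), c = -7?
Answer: 144*√5 ≈ 321.99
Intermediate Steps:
o(-4, 8)*(43 + c) = √((-4)² + 8²)*(43 - 7) = √(16 + 64)*36 = √80*36 = (4*√5)*36 = 144*√5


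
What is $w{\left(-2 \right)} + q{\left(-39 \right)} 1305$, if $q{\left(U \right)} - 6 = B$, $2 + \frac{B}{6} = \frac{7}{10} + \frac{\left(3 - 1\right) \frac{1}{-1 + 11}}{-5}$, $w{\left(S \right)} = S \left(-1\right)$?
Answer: $- \frac{13301}{5} \approx -2660.2$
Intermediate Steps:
$w{\left(S \right)} = - S$
$B = - \frac{201}{25}$ ($B = -12 + 6 \left(\frac{7}{10} + \frac{\left(3 - 1\right) \frac{1}{-1 + 11}}{-5}\right) = -12 + 6 \left(7 \cdot \frac{1}{10} + \frac{2}{10} \left(- \frac{1}{5}\right)\right) = -12 + 6 \left(\frac{7}{10} + 2 \cdot \frac{1}{10} \left(- \frac{1}{5}\right)\right) = -12 + 6 \left(\frac{7}{10} + \frac{1}{5} \left(- \frac{1}{5}\right)\right) = -12 + 6 \left(\frac{7}{10} - \frac{1}{25}\right) = -12 + 6 \cdot \frac{33}{50} = -12 + \frac{99}{25} = - \frac{201}{25} \approx -8.04$)
$q{\left(U \right)} = - \frac{51}{25}$ ($q{\left(U \right)} = 6 - \frac{201}{25} = - \frac{51}{25}$)
$w{\left(-2 \right)} + q{\left(-39 \right)} 1305 = \left(-1\right) \left(-2\right) - \frac{13311}{5} = 2 - \frac{13311}{5} = - \frac{13301}{5}$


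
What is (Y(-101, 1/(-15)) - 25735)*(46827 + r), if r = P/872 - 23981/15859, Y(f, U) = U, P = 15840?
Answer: -31258606181166928/25929465 ≈ -1.2055e+9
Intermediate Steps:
r = 28786891/1728631 (r = 15840/872 - 23981/15859 = 15840*(1/872) - 23981*1/15859 = 1980/109 - 23981/15859 = 28786891/1728631 ≈ 16.653)
(Y(-101, 1/(-15)) - 25735)*(46827 + r) = (1/(-15) - 25735)*(46827 + 28786891/1728631) = (-1/15 - 25735)*(80975390728/1728631) = -386026/15*80975390728/1728631 = -31258606181166928/25929465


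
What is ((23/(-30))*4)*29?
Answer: -1334/15 ≈ -88.933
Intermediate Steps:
((23/(-30))*4)*29 = ((23*(-1/30))*4)*29 = -23/30*4*29 = -46/15*29 = -1334/15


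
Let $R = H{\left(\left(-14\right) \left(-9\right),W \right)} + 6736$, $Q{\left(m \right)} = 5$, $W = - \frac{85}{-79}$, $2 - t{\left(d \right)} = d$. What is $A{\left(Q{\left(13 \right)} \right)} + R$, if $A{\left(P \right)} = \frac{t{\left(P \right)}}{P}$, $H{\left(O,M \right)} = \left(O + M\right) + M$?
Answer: $\frac{2711103}{395} \approx 6863.6$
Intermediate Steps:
$t{\left(d \right)} = 2 - d$
$W = \frac{85}{79}$ ($W = \left(-85\right) \left(- \frac{1}{79}\right) = \frac{85}{79} \approx 1.0759$)
$H{\left(O,M \right)} = O + 2 M$ ($H{\left(O,M \right)} = \left(M + O\right) + M = O + 2 M$)
$A{\left(P \right)} = \frac{2 - P}{P}$
$R = \frac{542268}{79}$ ($R = \left(\left(-14\right) \left(-9\right) + 2 \cdot \frac{85}{79}\right) + 6736 = \left(126 + \frac{170}{79}\right) + 6736 = \frac{10124}{79} + 6736 = \frac{542268}{79} \approx 6864.1$)
$A{\left(Q{\left(13 \right)} \right)} + R = \frac{2 - 5}{5} + \frac{542268}{79} = \frac{1}{5} \left(-3\right) + \frac{542268}{79} = - \frac{3}{5} + \frac{542268}{79} = \frac{2711103}{395}$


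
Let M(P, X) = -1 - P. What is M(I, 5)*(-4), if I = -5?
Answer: -16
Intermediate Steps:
M(I, 5)*(-4) = (-1 - 1*(-5))*(-4) = (-1 + 5)*(-4) = 4*(-4) = -16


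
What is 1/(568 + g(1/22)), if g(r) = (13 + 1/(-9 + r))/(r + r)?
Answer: 197/139825 ≈ 0.0014089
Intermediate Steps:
g(r) = (13 + 1/(-9 + r))/(2*r) (g(r) = (13 + 1/(-9 + r))/((2*r)) = (13 + 1/(-9 + r))*(1/(2*r)) = (13 + 1/(-9 + r))/(2*r))
1/(568 + g(1/22)) = 1/(568 + (-116 + 13/22)/(2*(1/22)*(-9 + 1/22))) = 1/(568 + (-116 + 13*(1/22))/(2*(1/22)*(-9 + 1/22))) = 1/(568 + (1/2)*22*(-116 + 13/22)/(-197/22)) = 1/(568 + (1/2)*22*(-22/197)*(-2539/22)) = 1/(568 + 27929/197) = 1/(139825/197) = 197/139825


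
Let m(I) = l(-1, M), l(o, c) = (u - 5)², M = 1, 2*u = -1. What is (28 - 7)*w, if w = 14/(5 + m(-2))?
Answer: 392/47 ≈ 8.3404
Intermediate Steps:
u = -½ (u = (½)*(-1) = -½ ≈ -0.50000)
l(o, c) = 121/4 (l(o, c) = (-½ - 5)² = (-11/2)² = 121/4)
m(I) = 121/4
w = 56/141 (w = 14/(5 + 121/4) = 14/(141/4) = 14*(4/141) = 56/141 ≈ 0.39716)
(28 - 7)*w = (28 - 7)*(56/141) = 21*(56/141) = 392/47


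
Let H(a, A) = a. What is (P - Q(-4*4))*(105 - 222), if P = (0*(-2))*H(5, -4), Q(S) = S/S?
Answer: 117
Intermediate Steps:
Q(S) = 1
P = 0 (P = (0*(-2))*5 = 0*5 = 0)
(P - Q(-4*4))*(105 - 222) = (0 - 1*1)*(105 - 222) = (0 - 1)*(-117) = -1*(-117) = 117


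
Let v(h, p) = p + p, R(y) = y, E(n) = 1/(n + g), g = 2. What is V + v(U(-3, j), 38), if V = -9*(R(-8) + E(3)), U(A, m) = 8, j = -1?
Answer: 731/5 ≈ 146.20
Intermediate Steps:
E(n) = 1/(2 + n) (E(n) = 1/(n + 2) = 1/(2 + n))
v(h, p) = 2*p
V = 351/5 (V = -9*(-8 + 1/(2 + 3)) = -9*(-8 + 1/5) = -9*(-39/5) = 351/5 ≈ 70.200)
V + v(U(-3, j), 38) = 351/5 + 2*38 = 351/5 + 76 = 731/5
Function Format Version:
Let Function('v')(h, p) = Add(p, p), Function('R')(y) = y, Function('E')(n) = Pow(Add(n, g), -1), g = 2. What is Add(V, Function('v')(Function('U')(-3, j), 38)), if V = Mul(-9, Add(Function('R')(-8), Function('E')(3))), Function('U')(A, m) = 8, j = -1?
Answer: Rational(731, 5) ≈ 146.20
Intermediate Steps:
Function('E')(n) = Pow(Add(2, n), -1) (Function('E')(n) = Pow(Add(n, 2), -1) = Pow(Add(2, n), -1))
Function('v')(h, p) = Mul(2, p)
V = Rational(351, 5) (V = Mul(-9, Add(-8, Pow(Add(2, 3), -1))) = Mul(-9, Add(-8, Pow(5, -1))) = Mul(-9, Add(-8, Rational(1, 5))) = Mul(-9, Rational(-39, 5)) = Rational(351, 5) ≈ 70.200)
Add(V, Function('v')(Function('U')(-3, j), 38)) = Add(Rational(351, 5), Mul(2, 38)) = Add(Rational(351, 5), 76) = Rational(731, 5)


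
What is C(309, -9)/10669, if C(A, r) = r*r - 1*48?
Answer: 33/10669 ≈ 0.0030931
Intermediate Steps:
C(A, r) = -48 + r² (C(A, r) = r² - 48 = -48 + r²)
C(309, -9)/10669 = (-48 + (-9)²)/10669 = (-48 + 81)*(1/10669) = 33*(1/10669) = 33/10669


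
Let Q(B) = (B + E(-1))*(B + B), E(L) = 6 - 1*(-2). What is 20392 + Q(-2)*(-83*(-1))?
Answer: 18400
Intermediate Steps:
E(L) = 8 (E(L) = 6 + 2 = 8)
Q(B) = 2*B*(8 + B) (Q(B) = (B + 8)*(B + B) = (8 + B)*(2*B) = 2*B*(8 + B))
20392 + Q(-2)*(-83*(-1)) = 20392 + (2*(-2)*(8 - 2))*(-83*(-1)) = 20392 + (2*(-2)*6)*83 = 20392 - 24*83 = 20392 - 1992 = 18400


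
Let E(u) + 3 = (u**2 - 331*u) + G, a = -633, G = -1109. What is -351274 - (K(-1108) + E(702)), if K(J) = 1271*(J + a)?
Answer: 1602207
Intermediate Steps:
K(J) = -804543 + 1271*J (K(J) = 1271*(J - 633) = 1271*(-633 + J) = -804543 + 1271*J)
E(u) = -1112 + u**2 - 331*u (E(u) = -3 + ((u**2 - 331*u) - 1109) = -3 + (-1109 + u**2 - 331*u) = -1112 + u**2 - 331*u)
-351274 - (K(-1108) + E(702)) = -351274 - ((-804543 + 1271*(-1108)) + (-1112 + 702**2 - 331*702)) = -351274 - ((-804543 - 1408268) + (-1112 + 492804 - 232362)) = -351274 - (-2212811 + 259330) = -351274 - 1*(-1953481) = -351274 + 1953481 = 1602207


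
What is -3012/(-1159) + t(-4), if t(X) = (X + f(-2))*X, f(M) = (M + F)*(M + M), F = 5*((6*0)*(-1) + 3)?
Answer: 262628/1159 ≈ 226.60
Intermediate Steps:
F = 15 (F = 5*(0*(-1) + 3) = 5*(0 + 3) = 5*3 = 15)
f(M) = 2*M*(15 + M) (f(M) = (M + 15)*(M + M) = (15 + M)*(2*M) = 2*M*(15 + M))
t(X) = X*(-52 + X) (t(X) = (X + 2*(-2)*(15 - 2))*X = (X + 2*(-2)*13)*X = (X - 52)*X = (-52 + X)*X = X*(-52 + X))
-3012/(-1159) + t(-4) = -3012/(-1159) - 4*(-52 - 4) = -3012*(-1/1159) - 4*(-56) = 3012/1159 + 224 = 262628/1159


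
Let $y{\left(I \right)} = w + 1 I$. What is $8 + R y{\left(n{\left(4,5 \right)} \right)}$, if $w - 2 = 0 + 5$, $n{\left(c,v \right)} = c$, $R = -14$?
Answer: $-146$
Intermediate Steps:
$w = 7$ ($w = 2 + \left(0 + 5\right) = 2 + 5 = 7$)
$y{\left(I \right)} = 7 + I$ ($y{\left(I \right)} = 7 + 1 I = 7 + I$)
$8 + R y{\left(n{\left(4,5 \right)} \right)} = 8 - 14 \left(7 + 4\right) = 8 - 154 = -146$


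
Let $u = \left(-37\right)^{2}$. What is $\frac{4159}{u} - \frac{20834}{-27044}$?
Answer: $\frac{70498871}{18511618} \approx 3.8084$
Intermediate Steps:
$u = 1369$
$\frac{4159}{u} - \frac{20834}{-27044} = \frac{4159}{1369} - \frac{20834}{-27044} = 4159 \cdot \frac{1}{1369} - - \frac{10417}{13522} = \frac{4159}{1369} + \frac{10417}{13522} = \frac{70498871}{18511618}$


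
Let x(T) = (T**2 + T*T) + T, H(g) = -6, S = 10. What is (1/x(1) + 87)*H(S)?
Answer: -524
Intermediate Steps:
x(T) = T + 2*T**2 (x(T) = (T**2 + T**2) + T = 2*T**2 + T = T + 2*T**2)
(1/x(1) + 87)*H(S) = (1/(1*(1 + 2*1)) + 87)*(-6) = (1/(1*(1 + 2)) + 87)*(-6) = (1/(1*3) + 87)*(-6) = (1/3 + 87)*(-6) = (262/3)*(-6) = -524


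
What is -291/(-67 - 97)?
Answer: 291/164 ≈ 1.7744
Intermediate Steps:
-291/(-67 - 97) = -291/(-164) = -1/164*(-291) = 291/164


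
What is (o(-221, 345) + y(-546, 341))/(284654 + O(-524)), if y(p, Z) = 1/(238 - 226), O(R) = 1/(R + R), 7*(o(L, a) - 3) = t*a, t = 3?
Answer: 3321898/6264665211 ≈ 0.00053026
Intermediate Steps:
o(L, a) = 3 + 3*a/7 (o(L, a) = 3 + (3*a)/7 = 3 + 3*a/7)
O(R) = 1/(2*R)
y(p, Z) = 1/12
(o(-221, 345) + y(-546, 341))/(284654 + O(-524)) = ((3 + (3/7)*345) + 1/12)/(284654 + (1/2)/(-524)) = ((3 + 1035/7) + 1/12)/(284654 + (1/2)*(-1/524)) = (1056/7 + 1/12)/(284654 - 1/1048) = 12679/(84*(298317391/1048)) = (12679/84)*(1048/298317391) = 3321898/6264665211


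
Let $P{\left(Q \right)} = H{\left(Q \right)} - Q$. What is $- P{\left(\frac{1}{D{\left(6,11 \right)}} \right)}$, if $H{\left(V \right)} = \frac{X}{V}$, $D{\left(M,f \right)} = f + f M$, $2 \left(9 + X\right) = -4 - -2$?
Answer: $\frac{59291}{77} \approx 770.01$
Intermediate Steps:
$X = -10$ ($X = -9 + \frac{-4 - -2}{2} = -9 + \frac{-4 + 2}{2} = -9 + \frac{1}{2} \left(-2\right) = -9 - 1 = -10$)
$D{\left(M,f \right)} = f + M f$
$H{\left(V \right)} = - \frac{10}{V}$
$P{\left(Q \right)} = - Q - \frac{10}{Q}$ ($P{\left(Q \right)} = - \frac{10}{Q} - Q = - Q - \frac{10}{Q}$)
$- P{\left(\frac{1}{D{\left(6,11 \right)}} \right)} = - (- \frac{1}{11 \left(1 + 6\right)} - \frac{10}{\frac{1}{11 \left(1 + 6\right)}}) = - (- \frac{1}{11 \cdot 7} - \frac{10}{\frac{1}{11 \cdot 7}}) = - (- \frac{1}{77} - \frac{10}{\frac{1}{77}}) = - (\left(-1\right) \frac{1}{77} - 10 \frac{1}{\frac{1}{77}}) = - (- \frac{1}{77} - 770) = \left(-1\right) \left(- \frac{59291}{77}\right) = \frac{59291}{77}$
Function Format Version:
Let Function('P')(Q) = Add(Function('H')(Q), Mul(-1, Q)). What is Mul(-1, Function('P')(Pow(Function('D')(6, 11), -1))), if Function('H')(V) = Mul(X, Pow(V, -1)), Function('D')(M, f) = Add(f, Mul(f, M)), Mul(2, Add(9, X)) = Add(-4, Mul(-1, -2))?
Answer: Rational(59291, 77) ≈ 770.01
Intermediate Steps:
X = -10 (X = Add(-9, Mul(Rational(1, 2), Add(-4, Mul(-1, -2)))) = Add(-9, Mul(Rational(1, 2), Add(-4, 2))) = Add(-9, Mul(Rational(1, 2), -2)) = Add(-9, -1) = -10)
Function('D')(M, f) = Add(f, Mul(M, f))
Function('H')(V) = Mul(-10, Pow(V, -1))
Function('P')(Q) = Add(Mul(-1, Q), Mul(-10, Pow(Q, -1))) (Function('P')(Q) = Add(Mul(-10, Pow(Q, -1)), Mul(-1, Q)) = Add(Mul(-1, Q), Mul(-10, Pow(Q, -1))))
Mul(-1, Function('P')(Pow(Function('D')(6, 11), -1))) = Mul(-1, Add(Mul(-1, Pow(Mul(11, Add(1, 6)), -1)), Mul(-10, Pow(Pow(Mul(11, Add(1, 6)), -1), -1)))) = Mul(-1, Add(Mul(-1, Pow(Mul(11, 7), -1)), Mul(-10, Pow(Pow(Mul(11, 7), -1), -1)))) = Mul(-1, Add(Mul(-1, Pow(77, -1)), Mul(-10, Pow(Pow(77, -1), -1)))) = Mul(-1, Add(Mul(-1, Rational(1, 77)), Mul(-10, Pow(Rational(1, 77), -1)))) = Mul(-1, Add(Rational(-1, 77), Mul(-10, 77))) = Mul(-1, Add(Rational(-1, 77), -770)) = Mul(-1, Rational(-59291, 77)) = Rational(59291, 77)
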